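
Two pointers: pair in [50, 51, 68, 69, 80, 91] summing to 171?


lo=0(50)+hi=5(91)=141
lo=1(51)+hi=5(91)=142
lo=2(68)+hi=5(91)=159
lo=3(69)+hi=5(91)=160
lo=4(80)+hi=5(91)=171

Yes: 80+91=171


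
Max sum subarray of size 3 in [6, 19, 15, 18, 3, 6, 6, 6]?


[0:3]: 40
[1:4]: 52
[2:5]: 36
[3:6]: 27
[4:7]: 15
[5:8]: 18

Max: 52 at [1:4]


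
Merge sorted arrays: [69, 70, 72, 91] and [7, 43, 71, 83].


Take 7 from B
Take 43 from B
Take 69 from A
Take 70 from A
Take 71 from B
Take 72 from A
Take 83 from B

Merged: [7, 43, 69, 70, 71, 72, 83, 91]


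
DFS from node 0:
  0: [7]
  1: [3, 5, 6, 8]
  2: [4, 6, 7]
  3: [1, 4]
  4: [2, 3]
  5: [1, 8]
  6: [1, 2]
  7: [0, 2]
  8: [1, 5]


Visit 0, push [7]
Visit 7, push [2]
Visit 2, push [6, 4]
Visit 4, push [3]
Visit 3, push [1]
Visit 1, push [8, 6, 5]
Visit 5, push [8]
Visit 8, push []
Visit 6, push []

DFS order: [0, 7, 2, 4, 3, 1, 5, 8, 6]


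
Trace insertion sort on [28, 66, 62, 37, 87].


Initial: [28, 66, 62, 37, 87]
Insert 66: [28, 66, 62, 37, 87]
Insert 62: [28, 62, 66, 37, 87]
Insert 37: [28, 37, 62, 66, 87]
Insert 87: [28, 37, 62, 66, 87]

Sorted: [28, 37, 62, 66, 87]


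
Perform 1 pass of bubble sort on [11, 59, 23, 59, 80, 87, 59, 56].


Initial: [11, 59, 23, 59, 80, 87, 59, 56]
Pass 1: [11, 23, 59, 59, 80, 59, 56, 87] (3 swaps)

After 1 pass: [11, 23, 59, 59, 80, 59, 56, 87]


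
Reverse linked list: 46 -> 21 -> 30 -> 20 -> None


Step 1: curr=46, set curr.next=prev(None) | reversed so far: 46
Step 2: curr=21, set curr.next=prev(46) | reversed so far: 21 -> 46
Step 3: curr=30, set curr.next=prev(21) | reversed so far: 30 -> 21 -> 46
Step 4: curr=20, set curr.next=prev(30) | reversed so far: 20 -> 30 -> 21 -> 46

20 -> 30 -> 21 -> 46 -> None


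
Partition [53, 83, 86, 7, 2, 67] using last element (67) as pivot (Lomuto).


Pivot: 67
  53 <= 67: advance i (no swap)
  7 <= 67: swap -> [53, 7, 86, 83, 2, 67]
  2 <= 67: swap -> [53, 7, 2, 83, 86, 67]
Place pivot at 3: [53, 7, 2, 67, 86, 83]

Partitioned: [53, 7, 2, 67, 86, 83]


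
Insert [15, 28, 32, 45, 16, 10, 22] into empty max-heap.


Insert 15: [15]
Insert 28: [28, 15]
Insert 32: [32, 15, 28]
Insert 45: [45, 32, 28, 15]
Insert 16: [45, 32, 28, 15, 16]
Insert 10: [45, 32, 28, 15, 16, 10]
Insert 22: [45, 32, 28, 15, 16, 10, 22]

Final heap: [45, 32, 28, 15, 16, 10, 22]


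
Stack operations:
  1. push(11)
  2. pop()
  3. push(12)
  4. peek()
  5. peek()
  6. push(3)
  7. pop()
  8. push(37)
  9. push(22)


push(11) -> [11]
pop()->11, []
push(12) -> [12]
peek()->12
peek()->12
push(3) -> [12, 3]
pop()->3, [12]
push(37) -> [12, 37]
push(22) -> [12, 37, 22]

Final stack: [12, 37, 22]


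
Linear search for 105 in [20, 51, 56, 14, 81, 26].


i=0: 20!=105
i=1: 51!=105
i=2: 56!=105
i=3: 14!=105
i=4: 81!=105
i=5: 26!=105

Not found, 6 comps


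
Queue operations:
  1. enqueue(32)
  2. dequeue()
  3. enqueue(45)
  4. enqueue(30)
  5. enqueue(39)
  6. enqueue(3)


enqueue(32) -> [32]
dequeue()->32, []
enqueue(45) -> [45]
enqueue(30) -> [45, 30]
enqueue(39) -> [45, 30, 39]
enqueue(3) -> [45, 30, 39, 3]

Final queue: [45, 30, 39, 3]


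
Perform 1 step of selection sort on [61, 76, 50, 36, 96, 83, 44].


Initial: [61, 76, 50, 36, 96, 83, 44]
Step 1: min=36 at 3
  Swap: [36, 76, 50, 61, 96, 83, 44]

After 1 step: [36, 76, 50, 61, 96, 83, 44]


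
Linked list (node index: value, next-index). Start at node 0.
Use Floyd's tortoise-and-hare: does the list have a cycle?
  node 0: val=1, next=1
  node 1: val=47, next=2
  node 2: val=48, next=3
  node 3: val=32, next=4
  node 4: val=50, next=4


Floyd's tortoise (slow, +1) and hare (fast, +2):
  init: slow=0, fast=0
  step 1: slow=1, fast=2
  step 2: slow=2, fast=4
  step 3: slow=3, fast=4
  step 4: slow=4, fast=4
  slow == fast at node 4: cycle detected

Cycle: yes


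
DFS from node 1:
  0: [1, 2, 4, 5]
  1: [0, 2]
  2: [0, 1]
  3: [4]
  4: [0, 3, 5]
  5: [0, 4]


Visit 1, push [2, 0]
Visit 0, push [5, 4, 2]
Visit 2, push []
Visit 4, push [5, 3]
Visit 3, push []
Visit 5, push []

DFS order: [1, 0, 2, 4, 3, 5]


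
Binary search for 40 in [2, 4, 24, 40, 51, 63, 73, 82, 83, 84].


Step 1: lo=0, hi=9, mid=4, val=51
Step 2: lo=0, hi=3, mid=1, val=4
Step 3: lo=2, hi=3, mid=2, val=24
Step 4: lo=3, hi=3, mid=3, val=40

Found at index 3


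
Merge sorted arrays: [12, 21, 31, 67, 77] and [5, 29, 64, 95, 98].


Take 5 from B
Take 12 from A
Take 21 from A
Take 29 from B
Take 31 from A
Take 64 from B
Take 67 from A
Take 77 from A

Merged: [5, 12, 21, 29, 31, 64, 67, 77, 95, 98]


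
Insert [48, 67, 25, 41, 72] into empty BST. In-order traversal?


Insert 48: root
Insert 67: R from 48
Insert 25: L from 48
Insert 41: L from 48 -> R from 25
Insert 72: R from 48 -> R from 67

In-order: [25, 41, 48, 67, 72]


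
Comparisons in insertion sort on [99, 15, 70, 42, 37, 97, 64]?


Algorithm: insertion sort
Input: [99, 15, 70, 42, 37, 97, 64]
Sorted: [15, 37, 42, 64, 70, 97, 99]

16


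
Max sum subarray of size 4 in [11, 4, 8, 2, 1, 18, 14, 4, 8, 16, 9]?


[0:4]: 25
[1:5]: 15
[2:6]: 29
[3:7]: 35
[4:8]: 37
[5:9]: 44
[6:10]: 42
[7:11]: 37

Max: 44 at [5:9]


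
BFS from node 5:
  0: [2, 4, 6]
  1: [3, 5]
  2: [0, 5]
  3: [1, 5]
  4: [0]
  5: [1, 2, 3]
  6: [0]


Visit 5, enqueue [1, 2, 3]
Visit 1, enqueue []
Visit 2, enqueue [0]
Visit 3, enqueue []
Visit 0, enqueue [4, 6]
Visit 4, enqueue []
Visit 6, enqueue []

BFS order: [5, 1, 2, 3, 0, 4, 6]


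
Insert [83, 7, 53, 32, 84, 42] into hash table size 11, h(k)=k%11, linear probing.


Insert 83: h=6 -> slot 6
Insert 7: h=7 -> slot 7
Insert 53: h=9 -> slot 9
Insert 32: h=10 -> slot 10
Insert 84: h=7, 1 probes -> slot 8
Insert 42: h=9, 2 probes -> slot 0

Table: [42, None, None, None, None, None, 83, 7, 84, 53, 32]


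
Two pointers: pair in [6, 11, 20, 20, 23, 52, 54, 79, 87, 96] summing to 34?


lo=0(6)+hi=9(96)=102
lo=0(6)+hi=8(87)=93
lo=0(6)+hi=7(79)=85
lo=0(6)+hi=6(54)=60
lo=0(6)+hi=5(52)=58
lo=0(6)+hi=4(23)=29
lo=1(11)+hi=4(23)=34

Yes: 11+23=34


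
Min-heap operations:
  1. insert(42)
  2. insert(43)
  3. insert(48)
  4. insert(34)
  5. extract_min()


insert(42) -> [42]
insert(43) -> [42, 43]
insert(48) -> [42, 43, 48]
insert(34) -> [34, 42, 48, 43]
extract_min()->34, [42, 43, 48]

Final heap: [42, 43, 48]


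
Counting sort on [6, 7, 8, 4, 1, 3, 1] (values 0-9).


Input: [6, 7, 8, 4, 1, 3, 1]
Counts: [0, 2, 0, 1, 1, 0, 1, 1, 1, 0]

Sorted: [1, 1, 3, 4, 6, 7, 8]


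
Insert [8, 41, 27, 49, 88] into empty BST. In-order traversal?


Insert 8: root
Insert 41: R from 8
Insert 27: R from 8 -> L from 41
Insert 49: R from 8 -> R from 41
Insert 88: R from 8 -> R from 41 -> R from 49

In-order: [8, 27, 41, 49, 88]


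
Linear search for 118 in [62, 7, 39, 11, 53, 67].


i=0: 62!=118
i=1: 7!=118
i=2: 39!=118
i=3: 11!=118
i=4: 53!=118
i=5: 67!=118

Not found, 6 comps


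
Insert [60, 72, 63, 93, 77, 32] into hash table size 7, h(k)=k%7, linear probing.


Insert 60: h=4 -> slot 4
Insert 72: h=2 -> slot 2
Insert 63: h=0 -> slot 0
Insert 93: h=2, 1 probes -> slot 3
Insert 77: h=0, 1 probes -> slot 1
Insert 32: h=4, 1 probes -> slot 5

Table: [63, 77, 72, 93, 60, 32, None]


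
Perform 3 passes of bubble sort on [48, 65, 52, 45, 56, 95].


Initial: [48, 65, 52, 45, 56, 95]
Pass 1: [48, 52, 45, 56, 65, 95] (3 swaps)
Pass 2: [48, 45, 52, 56, 65, 95] (1 swaps)
Pass 3: [45, 48, 52, 56, 65, 95] (1 swaps)

After 3 passes: [45, 48, 52, 56, 65, 95]


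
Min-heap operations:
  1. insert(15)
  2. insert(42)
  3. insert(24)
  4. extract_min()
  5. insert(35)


insert(15) -> [15]
insert(42) -> [15, 42]
insert(24) -> [15, 42, 24]
extract_min()->15, [24, 42]
insert(35) -> [24, 42, 35]

Final heap: [24, 42, 35]


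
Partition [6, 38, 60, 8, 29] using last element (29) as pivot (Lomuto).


Pivot: 29
  6 <= 29: advance i (no swap)
  8 <= 29: swap -> [6, 8, 60, 38, 29]
Place pivot at 2: [6, 8, 29, 38, 60]

Partitioned: [6, 8, 29, 38, 60]


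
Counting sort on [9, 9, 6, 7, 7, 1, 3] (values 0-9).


Input: [9, 9, 6, 7, 7, 1, 3]
Counts: [0, 1, 0, 1, 0, 0, 1, 2, 0, 2]

Sorted: [1, 3, 6, 7, 7, 9, 9]


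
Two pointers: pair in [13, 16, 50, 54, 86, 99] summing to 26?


lo=0(13)+hi=5(99)=112
lo=0(13)+hi=4(86)=99
lo=0(13)+hi=3(54)=67
lo=0(13)+hi=2(50)=63
lo=0(13)+hi=1(16)=29

No pair found


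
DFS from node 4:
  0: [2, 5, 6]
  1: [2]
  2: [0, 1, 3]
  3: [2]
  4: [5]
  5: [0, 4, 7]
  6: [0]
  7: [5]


Visit 4, push [5]
Visit 5, push [7, 0]
Visit 0, push [6, 2]
Visit 2, push [3, 1]
Visit 1, push []
Visit 3, push []
Visit 6, push []
Visit 7, push []

DFS order: [4, 5, 0, 2, 1, 3, 6, 7]


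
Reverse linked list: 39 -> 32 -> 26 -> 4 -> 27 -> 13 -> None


Step 1: curr=39, set curr.next=prev(None) | reversed so far: 39
Step 2: curr=32, set curr.next=prev(39) | reversed so far: 32 -> 39
Step 3: curr=26, set curr.next=prev(32) | reversed so far: 26 -> 32 -> 39
Step 4: curr=4, set curr.next=prev(26) | reversed so far: 4 -> 26 -> 32 -> 39
Step 5: curr=27, set curr.next=prev(4) | reversed so far: 27 -> 4 -> 26 -> 32 -> 39
Step 6: curr=13, set curr.next=prev(27) | reversed so far: 13 -> 27 -> 4 -> 26 -> 32 -> 39

13 -> 27 -> 4 -> 26 -> 32 -> 39 -> None


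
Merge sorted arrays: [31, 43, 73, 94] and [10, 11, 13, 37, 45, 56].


Take 10 from B
Take 11 from B
Take 13 from B
Take 31 from A
Take 37 from B
Take 43 from A
Take 45 from B
Take 56 from B

Merged: [10, 11, 13, 31, 37, 43, 45, 56, 73, 94]


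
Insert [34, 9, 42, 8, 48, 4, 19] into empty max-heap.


Insert 34: [34]
Insert 9: [34, 9]
Insert 42: [42, 9, 34]
Insert 8: [42, 9, 34, 8]
Insert 48: [48, 42, 34, 8, 9]
Insert 4: [48, 42, 34, 8, 9, 4]
Insert 19: [48, 42, 34, 8, 9, 4, 19]

Final heap: [48, 42, 34, 8, 9, 4, 19]


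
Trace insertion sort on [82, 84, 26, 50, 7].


Initial: [82, 84, 26, 50, 7]
Insert 84: [82, 84, 26, 50, 7]
Insert 26: [26, 82, 84, 50, 7]
Insert 50: [26, 50, 82, 84, 7]
Insert 7: [7, 26, 50, 82, 84]

Sorted: [7, 26, 50, 82, 84]


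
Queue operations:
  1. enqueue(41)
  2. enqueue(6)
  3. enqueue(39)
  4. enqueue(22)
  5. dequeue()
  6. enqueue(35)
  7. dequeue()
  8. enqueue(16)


enqueue(41) -> [41]
enqueue(6) -> [41, 6]
enqueue(39) -> [41, 6, 39]
enqueue(22) -> [41, 6, 39, 22]
dequeue()->41, [6, 39, 22]
enqueue(35) -> [6, 39, 22, 35]
dequeue()->6, [39, 22, 35]
enqueue(16) -> [39, 22, 35, 16]

Final queue: [39, 22, 35, 16]


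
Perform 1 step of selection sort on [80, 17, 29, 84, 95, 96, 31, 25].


Initial: [80, 17, 29, 84, 95, 96, 31, 25]
Step 1: min=17 at 1
  Swap: [17, 80, 29, 84, 95, 96, 31, 25]

After 1 step: [17, 80, 29, 84, 95, 96, 31, 25]


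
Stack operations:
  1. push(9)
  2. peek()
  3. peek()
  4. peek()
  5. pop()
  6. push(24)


push(9) -> [9]
peek()->9
peek()->9
peek()->9
pop()->9, []
push(24) -> [24]

Final stack: [24]


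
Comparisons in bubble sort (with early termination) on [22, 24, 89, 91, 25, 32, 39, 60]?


Algorithm: bubble sort (with early termination)
Input: [22, 24, 89, 91, 25, 32, 39, 60]
Sorted: [22, 24, 25, 32, 39, 60, 89, 91]

18


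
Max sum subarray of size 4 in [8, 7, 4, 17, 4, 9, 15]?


[0:4]: 36
[1:5]: 32
[2:6]: 34
[3:7]: 45

Max: 45 at [3:7]


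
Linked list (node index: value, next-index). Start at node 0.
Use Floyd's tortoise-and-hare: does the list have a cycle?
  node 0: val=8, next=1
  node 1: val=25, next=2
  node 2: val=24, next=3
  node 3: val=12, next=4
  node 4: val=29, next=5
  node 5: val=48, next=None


Floyd's tortoise (slow, +1) and hare (fast, +2):
  init: slow=0, fast=0
  step 1: slow=1, fast=2
  step 2: slow=2, fast=4
  step 3: fast 4->5->None, no cycle

Cycle: no


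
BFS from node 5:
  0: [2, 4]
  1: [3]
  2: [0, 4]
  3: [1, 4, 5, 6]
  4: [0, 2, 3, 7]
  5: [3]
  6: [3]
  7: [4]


Visit 5, enqueue [3]
Visit 3, enqueue [1, 4, 6]
Visit 1, enqueue []
Visit 4, enqueue [0, 2, 7]
Visit 6, enqueue []
Visit 0, enqueue []
Visit 2, enqueue []
Visit 7, enqueue []

BFS order: [5, 3, 1, 4, 6, 0, 2, 7]


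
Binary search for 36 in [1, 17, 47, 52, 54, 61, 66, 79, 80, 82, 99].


Step 1: lo=0, hi=10, mid=5, val=61
Step 2: lo=0, hi=4, mid=2, val=47
Step 3: lo=0, hi=1, mid=0, val=1
Step 4: lo=1, hi=1, mid=1, val=17

Not found


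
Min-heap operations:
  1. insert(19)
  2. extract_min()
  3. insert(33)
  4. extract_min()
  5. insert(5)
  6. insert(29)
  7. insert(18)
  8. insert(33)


insert(19) -> [19]
extract_min()->19, []
insert(33) -> [33]
extract_min()->33, []
insert(5) -> [5]
insert(29) -> [5, 29]
insert(18) -> [5, 29, 18]
insert(33) -> [5, 29, 18, 33]

Final heap: [5, 29, 18, 33]


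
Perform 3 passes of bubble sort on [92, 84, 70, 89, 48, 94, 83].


Initial: [92, 84, 70, 89, 48, 94, 83]
Pass 1: [84, 70, 89, 48, 92, 83, 94] (5 swaps)
Pass 2: [70, 84, 48, 89, 83, 92, 94] (3 swaps)
Pass 3: [70, 48, 84, 83, 89, 92, 94] (2 swaps)

After 3 passes: [70, 48, 84, 83, 89, 92, 94]


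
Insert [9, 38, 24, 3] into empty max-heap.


Insert 9: [9]
Insert 38: [38, 9]
Insert 24: [38, 9, 24]
Insert 3: [38, 9, 24, 3]

Final heap: [38, 9, 24, 3]


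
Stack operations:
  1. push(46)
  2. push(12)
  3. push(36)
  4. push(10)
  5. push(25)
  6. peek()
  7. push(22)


push(46) -> [46]
push(12) -> [46, 12]
push(36) -> [46, 12, 36]
push(10) -> [46, 12, 36, 10]
push(25) -> [46, 12, 36, 10, 25]
peek()->25
push(22) -> [46, 12, 36, 10, 25, 22]

Final stack: [46, 12, 36, 10, 25, 22]


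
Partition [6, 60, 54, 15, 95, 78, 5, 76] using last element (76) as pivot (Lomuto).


Pivot: 76
  6 <= 76: advance i (no swap)
  60 <= 76: advance i (no swap)
  54 <= 76: advance i (no swap)
  15 <= 76: advance i (no swap)
  5 <= 76: swap -> [6, 60, 54, 15, 5, 78, 95, 76]
Place pivot at 5: [6, 60, 54, 15, 5, 76, 95, 78]

Partitioned: [6, 60, 54, 15, 5, 76, 95, 78]


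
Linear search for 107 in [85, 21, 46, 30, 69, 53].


i=0: 85!=107
i=1: 21!=107
i=2: 46!=107
i=3: 30!=107
i=4: 69!=107
i=5: 53!=107

Not found, 6 comps


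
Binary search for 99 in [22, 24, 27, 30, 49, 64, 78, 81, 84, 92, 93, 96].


Step 1: lo=0, hi=11, mid=5, val=64
Step 2: lo=6, hi=11, mid=8, val=84
Step 3: lo=9, hi=11, mid=10, val=93
Step 4: lo=11, hi=11, mid=11, val=96

Not found


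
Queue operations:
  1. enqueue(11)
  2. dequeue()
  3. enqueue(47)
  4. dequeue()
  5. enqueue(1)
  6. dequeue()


enqueue(11) -> [11]
dequeue()->11, []
enqueue(47) -> [47]
dequeue()->47, []
enqueue(1) -> [1]
dequeue()->1, []

Final queue: []


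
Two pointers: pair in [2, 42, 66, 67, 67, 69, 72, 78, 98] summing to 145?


lo=0(2)+hi=8(98)=100
lo=1(42)+hi=8(98)=140
lo=2(66)+hi=8(98)=164
lo=2(66)+hi=7(78)=144
lo=3(67)+hi=7(78)=145

Yes: 67+78=145


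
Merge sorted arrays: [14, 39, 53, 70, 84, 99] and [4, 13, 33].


Take 4 from B
Take 13 from B
Take 14 from A
Take 33 from B

Merged: [4, 13, 14, 33, 39, 53, 70, 84, 99]


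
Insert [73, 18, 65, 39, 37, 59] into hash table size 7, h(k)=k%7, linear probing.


Insert 73: h=3 -> slot 3
Insert 18: h=4 -> slot 4
Insert 65: h=2 -> slot 2
Insert 39: h=4, 1 probes -> slot 5
Insert 37: h=2, 4 probes -> slot 6
Insert 59: h=3, 4 probes -> slot 0

Table: [59, None, 65, 73, 18, 39, 37]


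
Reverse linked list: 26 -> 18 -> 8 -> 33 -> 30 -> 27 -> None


Step 1: curr=26, set curr.next=prev(None) | reversed so far: 26
Step 2: curr=18, set curr.next=prev(26) | reversed so far: 18 -> 26
Step 3: curr=8, set curr.next=prev(18) | reversed so far: 8 -> 18 -> 26
Step 4: curr=33, set curr.next=prev(8) | reversed so far: 33 -> 8 -> 18 -> 26
Step 5: curr=30, set curr.next=prev(33) | reversed so far: 30 -> 33 -> 8 -> 18 -> 26
Step 6: curr=27, set curr.next=prev(30) | reversed so far: 27 -> 30 -> 33 -> 8 -> 18 -> 26

27 -> 30 -> 33 -> 8 -> 18 -> 26 -> None


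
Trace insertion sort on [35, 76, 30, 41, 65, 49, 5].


Initial: [35, 76, 30, 41, 65, 49, 5]
Insert 76: [35, 76, 30, 41, 65, 49, 5]
Insert 30: [30, 35, 76, 41, 65, 49, 5]
Insert 41: [30, 35, 41, 76, 65, 49, 5]
Insert 65: [30, 35, 41, 65, 76, 49, 5]
Insert 49: [30, 35, 41, 49, 65, 76, 5]
Insert 5: [5, 30, 35, 41, 49, 65, 76]

Sorted: [5, 30, 35, 41, 49, 65, 76]


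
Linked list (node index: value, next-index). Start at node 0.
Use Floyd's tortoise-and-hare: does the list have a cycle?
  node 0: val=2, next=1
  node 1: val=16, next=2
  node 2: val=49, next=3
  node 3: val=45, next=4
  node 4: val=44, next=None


Floyd's tortoise (slow, +1) and hare (fast, +2):
  init: slow=0, fast=0
  step 1: slow=1, fast=2
  step 2: slow=2, fast=4
  step 3: fast -> None, no cycle

Cycle: no


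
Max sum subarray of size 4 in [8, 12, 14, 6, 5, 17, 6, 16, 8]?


[0:4]: 40
[1:5]: 37
[2:6]: 42
[3:7]: 34
[4:8]: 44
[5:9]: 47

Max: 47 at [5:9]


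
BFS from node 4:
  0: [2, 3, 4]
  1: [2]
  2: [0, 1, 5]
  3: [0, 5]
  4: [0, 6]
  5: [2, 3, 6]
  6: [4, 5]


Visit 4, enqueue [0, 6]
Visit 0, enqueue [2, 3]
Visit 6, enqueue [5]
Visit 2, enqueue [1]
Visit 3, enqueue []
Visit 5, enqueue []
Visit 1, enqueue []

BFS order: [4, 0, 6, 2, 3, 5, 1]


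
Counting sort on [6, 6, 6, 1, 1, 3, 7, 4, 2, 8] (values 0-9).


Input: [6, 6, 6, 1, 1, 3, 7, 4, 2, 8]
Counts: [0, 2, 1, 1, 1, 0, 3, 1, 1, 0]

Sorted: [1, 1, 2, 3, 4, 6, 6, 6, 7, 8]


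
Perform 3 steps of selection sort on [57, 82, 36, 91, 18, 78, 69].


Initial: [57, 82, 36, 91, 18, 78, 69]
Step 1: min=18 at 4
  Swap: [18, 82, 36, 91, 57, 78, 69]
Step 2: min=36 at 2
  Swap: [18, 36, 82, 91, 57, 78, 69]
Step 3: min=57 at 4
  Swap: [18, 36, 57, 91, 82, 78, 69]

After 3 steps: [18, 36, 57, 91, 82, 78, 69]


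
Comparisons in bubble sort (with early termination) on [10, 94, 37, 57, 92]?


Algorithm: bubble sort (with early termination)
Input: [10, 94, 37, 57, 92]
Sorted: [10, 37, 57, 92, 94]

7


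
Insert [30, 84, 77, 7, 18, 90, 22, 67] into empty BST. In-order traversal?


Insert 30: root
Insert 84: R from 30
Insert 77: R from 30 -> L from 84
Insert 7: L from 30
Insert 18: L from 30 -> R from 7
Insert 90: R from 30 -> R from 84
Insert 22: L from 30 -> R from 7 -> R from 18
Insert 67: R from 30 -> L from 84 -> L from 77

In-order: [7, 18, 22, 30, 67, 77, 84, 90]


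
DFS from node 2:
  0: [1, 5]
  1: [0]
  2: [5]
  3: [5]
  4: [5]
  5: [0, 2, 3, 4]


Visit 2, push [5]
Visit 5, push [4, 3, 0]
Visit 0, push [1]
Visit 1, push []
Visit 3, push []
Visit 4, push []

DFS order: [2, 5, 0, 1, 3, 4]


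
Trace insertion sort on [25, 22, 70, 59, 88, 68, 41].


Initial: [25, 22, 70, 59, 88, 68, 41]
Insert 22: [22, 25, 70, 59, 88, 68, 41]
Insert 70: [22, 25, 70, 59, 88, 68, 41]
Insert 59: [22, 25, 59, 70, 88, 68, 41]
Insert 88: [22, 25, 59, 70, 88, 68, 41]
Insert 68: [22, 25, 59, 68, 70, 88, 41]
Insert 41: [22, 25, 41, 59, 68, 70, 88]

Sorted: [22, 25, 41, 59, 68, 70, 88]


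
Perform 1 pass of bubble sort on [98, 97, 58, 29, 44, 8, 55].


Initial: [98, 97, 58, 29, 44, 8, 55]
Pass 1: [97, 58, 29, 44, 8, 55, 98] (6 swaps)

After 1 pass: [97, 58, 29, 44, 8, 55, 98]


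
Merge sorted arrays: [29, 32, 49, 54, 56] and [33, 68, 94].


Take 29 from A
Take 32 from A
Take 33 from B
Take 49 from A
Take 54 from A
Take 56 from A

Merged: [29, 32, 33, 49, 54, 56, 68, 94]


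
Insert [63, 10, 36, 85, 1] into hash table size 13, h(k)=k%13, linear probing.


Insert 63: h=11 -> slot 11
Insert 10: h=10 -> slot 10
Insert 36: h=10, 2 probes -> slot 12
Insert 85: h=7 -> slot 7
Insert 1: h=1 -> slot 1

Table: [None, 1, None, None, None, None, None, 85, None, None, 10, 63, 36]


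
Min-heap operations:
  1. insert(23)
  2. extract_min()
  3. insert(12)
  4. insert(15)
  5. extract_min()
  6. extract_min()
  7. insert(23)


insert(23) -> [23]
extract_min()->23, []
insert(12) -> [12]
insert(15) -> [12, 15]
extract_min()->12, [15]
extract_min()->15, []
insert(23) -> [23]

Final heap: [23]


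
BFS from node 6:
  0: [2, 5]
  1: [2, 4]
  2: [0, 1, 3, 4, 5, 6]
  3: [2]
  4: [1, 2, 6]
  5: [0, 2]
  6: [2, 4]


Visit 6, enqueue [2, 4]
Visit 2, enqueue [0, 1, 3, 5]
Visit 4, enqueue []
Visit 0, enqueue []
Visit 1, enqueue []
Visit 3, enqueue []
Visit 5, enqueue []

BFS order: [6, 2, 4, 0, 1, 3, 5]


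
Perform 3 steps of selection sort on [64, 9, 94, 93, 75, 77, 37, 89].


Initial: [64, 9, 94, 93, 75, 77, 37, 89]
Step 1: min=9 at 1
  Swap: [9, 64, 94, 93, 75, 77, 37, 89]
Step 2: min=37 at 6
  Swap: [9, 37, 94, 93, 75, 77, 64, 89]
Step 3: min=64 at 6
  Swap: [9, 37, 64, 93, 75, 77, 94, 89]

After 3 steps: [9, 37, 64, 93, 75, 77, 94, 89]


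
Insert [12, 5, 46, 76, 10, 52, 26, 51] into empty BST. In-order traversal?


Insert 12: root
Insert 5: L from 12
Insert 46: R from 12
Insert 76: R from 12 -> R from 46
Insert 10: L from 12 -> R from 5
Insert 52: R from 12 -> R from 46 -> L from 76
Insert 26: R from 12 -> L from 46
Insert 51: R from 12 -> R from 46 -> L from 76 -> L from 52

In-order: [5, 10, 12, 26, 46, 51, 52, 76]


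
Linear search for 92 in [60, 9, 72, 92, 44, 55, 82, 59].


i=0: 60!=92
i=1: 9!=92
i=2: 72!=92
i=3: 92==92 found!

Found at 3, 4 comps


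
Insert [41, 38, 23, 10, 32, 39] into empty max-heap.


Insert 41: [41]
Insert 38: [41, 38]
Insert 23: [41, 38, 23]
Insert 10: [41, 38, 23, 10]
Insert 32: [41, 38, 23, 10, 32]
Insert 39: [41, 38, 39, 10, 32, 23]

Final heap: [41, 38, 39, 10, 32, 23]


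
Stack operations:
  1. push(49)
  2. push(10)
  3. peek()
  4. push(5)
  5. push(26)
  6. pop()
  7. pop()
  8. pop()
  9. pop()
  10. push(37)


push(49) -> [49]
push(10) -> [49, 10]
peek()->10
push(5) -> [49, 10, 5]
push(26) -> [49, 10, 5, 26]
pop()->26, [49, 10, 5]
pop()->5, [49, 10]
pop()->10, [49]
pop()->49, []
push(37) -> [37]

Final stack: [37]


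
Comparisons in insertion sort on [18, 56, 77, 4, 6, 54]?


Algorithm: insertion sort
Input: [18, 56, 77, 4, 6, 54]
Sorted: [4, 6, 18, 54, 56, 77]

12


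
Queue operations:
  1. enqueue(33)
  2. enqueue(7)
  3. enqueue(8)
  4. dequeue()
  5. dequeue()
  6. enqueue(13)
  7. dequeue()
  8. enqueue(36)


enqueue(33) -> [33]
enqueue(7) -> [33, 7]
enqueue(8) -> [33, 7, 8]
dequeue()->33, [7, 8]
dequeue()->7, [8]
enqueue(13) -> [8, 13]
dequeue()->8, [13]
enqueue(36) -> [13, 36]

Final queue: [13, 36]


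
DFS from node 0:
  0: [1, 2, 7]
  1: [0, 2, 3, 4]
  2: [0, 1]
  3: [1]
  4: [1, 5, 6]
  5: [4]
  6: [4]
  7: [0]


Visit 0, push [7, 2, 1]
Visit 1, push [4, 3, 2]
Visit 2, push []
Visit 3, push []
Visit 4, push [6, 5]
Visit 5, push []
Visit 6, push []
Visit 7, push []

DFS order: [0, 1, 2, 3, 4, 5, 6, 7]


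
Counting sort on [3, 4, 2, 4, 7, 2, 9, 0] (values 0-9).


Input: [3, 4, 2, 4, 7, 2, 9, 0]
Counts: [1, 0, 2, 1, 2, 0, 0, 1, 0, 1]

Sorted: [0, 2, 2, 3, 4, 4, 7, 9]


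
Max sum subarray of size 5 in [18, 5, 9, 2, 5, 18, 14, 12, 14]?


[0:5]: 39
[1:6]: 39
[2:7]: 48
[3:8]: 51
[4:9]: 63

Max: 63 at [4:9]


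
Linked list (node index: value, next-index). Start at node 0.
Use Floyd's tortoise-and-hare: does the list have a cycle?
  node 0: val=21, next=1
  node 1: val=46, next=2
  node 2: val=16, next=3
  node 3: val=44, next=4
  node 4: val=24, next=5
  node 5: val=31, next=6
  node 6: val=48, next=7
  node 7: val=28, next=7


Floyd's tortoise (slow, +1) and hare (fast, +2):
  init: slow=0, fast=0
  step 1: slow=1, fast=2
  step 2: slow=2, fast=4
  step 3: slow=3, fast=6
  step 4: slow=4, fast=7
  step 5: slow=5, fast=7
  step 6: slow=6, fast=7
  step 7: slow=7, fast=7
  slow == fast at node 7: cycle detected

Cycle: yes


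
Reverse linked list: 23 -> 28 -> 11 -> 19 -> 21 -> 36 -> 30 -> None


Step 1: curr=23, set curr.next=prev(None) | reversed so far: 23
Step 2: curr=28, set curr.next=prev(23) | reversed so far: 28 -> 23
Step 3: curr=11, set curr.next=prev(28) | reversed so far: 11 -> 28 -> 23
Step 4: curr=19, set curr.next=prev(11) | reversed so far: 19 -> 11 -> 28 -> 23
Step 5: curr=21, set curr.next=prev(19) | reversed so far: 21 -> 19 -> 11 -> 28 -> 23
Step 6: curr=36, set curr.next=prev(21) | reversed so far: 36 -> 21 -> 19 -> 11 -> 28 -> 23
Step 7: curr=30, set curr.next=prev(36) | reversed so far: 30 -> 36 -> 21 -> 19 -> 11 -> 28 -> 23

30 -> 36 -> 21 -> 19 -> 11 -> 28 -> 23 -> None


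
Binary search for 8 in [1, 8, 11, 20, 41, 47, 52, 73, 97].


Step 1: lo=0, hi=8, mid=4, val=41
Step 2: lo=0, hi=3, mid=1, val=8

Found at index 1


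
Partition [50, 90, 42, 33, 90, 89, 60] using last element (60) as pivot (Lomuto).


Pivot: 60
  50 <= 60: advance i (no swap)
  42 <= 60: swap -> [50, 42, 90, 33, 90, 89, 60]
  33 <= 60: swap -> [50, 42, 33, 90, 90, 89, 60]
Place pivot at 3: [50, 42, 33, 60, 90, 89, 90]

Partitioned: [50, 42, 33, 60, 90, 89, 90]


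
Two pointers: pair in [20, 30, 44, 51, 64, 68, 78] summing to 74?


lo=0(20)+hi=6(78)=98
lo=0(20)+hi=5(68)=88
lo=0(20)+hi=4(64)=84
lo=0(20)+hi=3(51)=71
lo=1(30)+hi=3(51)=81
lo=1(30)+hi=2(44)=74

Yes: 30+44=74


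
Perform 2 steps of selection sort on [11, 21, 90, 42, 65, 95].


Initial: [11, 21, 90, 42, 65, 95]
Step 1: min=11 at 0
  Swap: [11, 21, 90, 42, 65, 95]
Step 2: min=21 at 1
  Swap: [11, 21, 90, 42, 65, 95]

After 2 steps: [11, 21, 90, 42, 65, 95]


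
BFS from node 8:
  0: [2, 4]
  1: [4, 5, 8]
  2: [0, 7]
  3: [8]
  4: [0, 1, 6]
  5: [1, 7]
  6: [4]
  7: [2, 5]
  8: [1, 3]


Visit 8, enqueue [1, 3]
Visit 1, enqueue [4, 5]
Visit 3, enqueue []
Visit 4, enqueue [0, 6]
Visit 5, enqueue [7]
Visit 0, enqueue [2]
Visit 6, enqueue []
Visit 7, enqueue []
Visit 2, enqueue []

BFS order: [8, 1, 3, 4, 5, 0, 6, 7, 2]


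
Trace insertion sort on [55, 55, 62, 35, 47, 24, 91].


Initial: [55, 55, 62, 35, 47, 24, 91]
Insert 55: [55, 55, 62, 35, 47, 24, 91]
Insert 62: [55, 55, 62, 35, 47, 24, 91]
Insert 35: [35, 55, 55, 62, 47, 24, 91]
Insert 47: [35, 47, 55, 55, 62, 24, 91]
Insert 24: [24, 35, 47, 55, 55, 62, 91]
Insert 91: [24, 35, 47, 55, 55, 62, 91]

Sorted: [24, 35, 47, 55, 55, 62, 91]


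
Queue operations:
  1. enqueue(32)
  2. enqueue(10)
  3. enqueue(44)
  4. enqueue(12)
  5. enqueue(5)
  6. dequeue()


enqueue(32) -> [32]
enqueue(10) -> [32, 10]
enqueue(44) -> [32, 10, 44]
enqueue(12) -> [32, 10, 44, 12]
enqueue(5) -> [32, 10, 44, 12, 5]
dequeue()->32, [10, 44, 12, 5]

Final queue: [10, 44, 12, 5]


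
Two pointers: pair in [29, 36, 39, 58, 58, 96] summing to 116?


lo=0(29)+hi=5(96)=125
lo=0(29)+hi=4(58)=87
lo=1(36)+hi=4(58)=94
lo=2(39)+hi=4(58)=97
lo=3(58)+hi=4(58)=116

Yes: 58+58=116


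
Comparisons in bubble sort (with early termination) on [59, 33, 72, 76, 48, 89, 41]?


Algorithm: bubble sort (with early termination)
Input: [59, 33, 72, 76, 48, 89, 41]
Sorted: [33, 41, 48, 59, 72, 76, 89]

21


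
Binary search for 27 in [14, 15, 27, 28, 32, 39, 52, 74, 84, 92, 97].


Step 1: lo=0, hi=10, mid=5, val=39
Step 2: lo=0, hi=4, mid=2, val=27

Found at index 2


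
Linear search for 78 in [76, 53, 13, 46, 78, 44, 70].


i=0: 76!=78
i=1: 53!=78
i=2: 13!=78
i=3: 46!=78
i=4: 78==78 found!

Found at 4, 5 comps


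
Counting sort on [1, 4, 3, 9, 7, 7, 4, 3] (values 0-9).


Input: [1, 4, 3, 9, 7, 7, 4, 3]
Counts: [0, 1, 0, 2, 2, 0, 0, 2, 0, 1]

Sorted: [1, 3, 3, 4, 4, 7, 7, 9]


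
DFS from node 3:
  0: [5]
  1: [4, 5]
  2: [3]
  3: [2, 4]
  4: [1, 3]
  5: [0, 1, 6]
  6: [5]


Visit 3, push [4, 2]
Visit 2, push []
Visit 4, push [1]
Visit 1, push [5]
Visit 5, push [6, 0]
Visit 0, push []
Visit 6, push []

DFS order: [3, 2, 4, 1, 5, 0, 6]


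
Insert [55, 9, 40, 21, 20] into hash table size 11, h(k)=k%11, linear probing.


Insert 55: h=0 -> slot 0
Insert 9: h=9 -> slot 9
Insert 40: h=7 -> slot 7
Insert 21: h=10 -> slot 10
Insert 20: h=9, 3 probes -> slot 1

Table: [55, 20, None, None, None, None, None, 40, None, 9, 21]


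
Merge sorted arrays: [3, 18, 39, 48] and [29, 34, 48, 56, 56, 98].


Take 3 from A
Take 18 from A
Take 29 from B
Take 34 from B
Take 39 from A
Take 48 from A

Merged: [3, 18, 29, 34, 39, 48, 48, 56, 56, 98]


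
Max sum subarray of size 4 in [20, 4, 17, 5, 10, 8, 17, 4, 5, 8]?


[0:4]: 46
[1:5]: 36
[2:6]: 40
[3:7]: 40
[4:8]: 39
[5:9]: 34
[6:10]: 34

Max: 46 at [0:4]


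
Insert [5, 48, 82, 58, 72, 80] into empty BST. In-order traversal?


Insert 5: root
Insert 48: R from 5
Insert 82: R from 5 -> R from 48
Insert 58: R from 5 -> R from 48 -> L from 82
Insert 72: R from 5 -> R from 48 -> L from 82 -> R from 58
Insert 80: R from 5 -> R from 48 -> L from 82 -> R from 58 -> R from 72

In-order: [5, 48, 58, 72, 80, 82]


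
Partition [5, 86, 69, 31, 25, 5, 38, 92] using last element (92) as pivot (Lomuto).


Pivot: 92
  5 <= 92: advance i (no swap)
  86 <= 92: advance i (no swap)
  69 <= 92: advance i (no swap)
  31 <= 92: advance i (no swap)
  25 <= 92: advance i (no swap)
  5 <= 92: advance i (no swap)
  38 <= 92: advance i (no swap)
Place pivot at 7: [5, 86, 69, 31, 25, 5, 38, 92]

Partitioned: [5, 86, 69, 31, 25, 5, 38, 92]


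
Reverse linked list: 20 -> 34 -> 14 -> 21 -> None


Step 1: curr=20, set curr.next=prev(None) | reversed so far: 20
Step 2: curr=34, set curr.next=prev(20) | reversed so far: 34 -> 20
Step 3: curr=14, set curr.next=prev(34) | reversed so far: 14 -> 34 -> 20
Step 4: curr=21, set curr.next=prev(14) | reversed so far: 21 -> 14 -> 34 -> 20

21 -> 14 -> 34 -> 20 -> None


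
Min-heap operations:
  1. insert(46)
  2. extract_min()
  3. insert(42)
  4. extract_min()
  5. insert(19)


insert(46) -> [46]
extract_min()->46, []
insert(42) -> [42]
extract_min()->42, []
insert(19) -> [19]

Final heap: [19]


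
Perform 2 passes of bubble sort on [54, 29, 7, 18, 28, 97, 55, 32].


Initial: [54, 29, 7, 18, 28, 97, 55, 32]
Pass 1: [29, 7, 18, 28, 54, 55, 32, 97] (6 swaps)
Pass 2: [7, 18, 28, 29, 54, 32, 55, 97] (4 swaps)

After 2 passes: [7, 18, 28, 29, 54, 32, 55, 97]


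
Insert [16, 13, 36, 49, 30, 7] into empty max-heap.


Insert 16: [16]
Insert 13: [16, 13]
Insert 36: [36, 13, 16]
Insert 49: [49, 36, 16, 13]
Insert 30: [49, 36, 16, 13, 30]
Insert 7: [49, 36, 16, 13, 30, 7]

Final heap: [49, 36, 16, 13, 30, 7]


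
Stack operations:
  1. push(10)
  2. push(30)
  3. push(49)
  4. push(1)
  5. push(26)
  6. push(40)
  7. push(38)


push(10) -> [10]
push(30) -> [10, 30]
push(49) -> [10, 30, 49]
push(1) -> [10, 30, 49, 1]
push(26) -> [10, 30, 49, 1, 26]
push(40) -> [10, 30, 49, 1, 26, 40]
push(38) -> [10, 30, 49, 1, 26, 40, 38]

Final stack: [10, 30, 49, 1, 26, 40, 38]


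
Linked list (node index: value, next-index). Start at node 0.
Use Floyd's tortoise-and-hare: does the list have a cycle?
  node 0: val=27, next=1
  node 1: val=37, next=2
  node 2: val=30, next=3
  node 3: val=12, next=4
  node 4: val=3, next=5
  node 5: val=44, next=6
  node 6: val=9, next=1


Floyd's tortoise (slow, +1) and hare (fast, +2):
  init: slow=0, fast=0
  step 1: slow=1, fast=2
  step 2: slow=2, fast=4
  step 3: slow=3, fast=6
  step 4: slow=4, fast=2
  step 5: slow=5, fast=4
  step 6: slow=6, fast=6
  slow == fast at node 6: cycle detected

Cycle: yes


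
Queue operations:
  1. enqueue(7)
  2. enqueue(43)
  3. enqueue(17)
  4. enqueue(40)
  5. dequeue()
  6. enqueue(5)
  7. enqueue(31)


enqueue(7) -> [7]
enqueue(43) -> [7, 43]
enqueue(17) -> [7, 43, 17]
enqueue(40) -> [7, 43, 17, 40]
dequeue()->7, [43, 17, 40]
enqueue(5) -> [43, 17, 40, 5]
enqueue(31) -> [43, 17, 40, 5, 31]

Final queue: [43, 17, 40, 5, 31]


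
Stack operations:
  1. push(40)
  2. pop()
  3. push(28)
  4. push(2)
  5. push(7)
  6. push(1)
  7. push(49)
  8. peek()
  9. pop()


push(40) -> [40]
pop()->40, []
push(28) -> [28]
push(2) -> [28, 2]
push(7) -> [28, 2, 7]
push(1) -> [28, 2, 7, 1]
push(49) -> [28, 2, 7, 1, 49]
peek()->49
pop()->49, [28, 2, 7, 1]

Final stack: [28, 2, 7, 1]


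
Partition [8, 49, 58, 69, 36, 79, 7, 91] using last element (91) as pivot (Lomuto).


Pivot: 91
  8 <= 91: advance i (no swap)
  49 <= 91: advance i (no swap)
  58 <= 91: advance i (no swap)
  69 <= 91: advance i (no swap)
  36 <= 91: advance i (no swap)
  79 <= 91: advance i (no swap)
  7 <= 91: advance i (no swap)
Place pivot at 7: [8, 49, 58, 69, 36, 79, 7, 91]

Partitioned: [8, 49, 58, 69, 36, 79, 7, 91]


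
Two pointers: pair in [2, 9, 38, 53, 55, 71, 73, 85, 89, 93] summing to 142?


lo=0(2)+hi=9(93)=95
lo=1(9)+hi=9(93)=102
lo=2(38)+hi=9(93)=131
lo=3(53)+hi=9(93)=146
lo=3(53)+hi=8(89)=142

Yes: 53+89=142


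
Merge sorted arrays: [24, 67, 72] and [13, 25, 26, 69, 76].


Take 13 from B
Take 24 from A
Take 25 from B
Take 26 from B
Take 67 from A
Take 69 from B
Take 72 from A

Merged: [13, 24, 25, 26, 67, 69, 72, 76]


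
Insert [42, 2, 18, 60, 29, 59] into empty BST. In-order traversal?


Insert 42: root
Insert 2: L from 42
Insert 18: L from 42 -> R from 2
Insert 60: R from 42
Insert 29: L from 42 -> R from 2 -> R from 18
Insert 59: R from 42 -> L from 60

In-order: [2, 18, 29, 42, 59, 60]


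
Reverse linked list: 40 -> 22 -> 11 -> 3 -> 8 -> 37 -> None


Step 1: curr=40, set curr.next=prev(None) | reversed so far: 40
Step 2: curr=22, set curr.next=prev(40) | reversed so far: 22 -> 40
Step 3: curr=11, set curr.next=prev(22) | reversed so far: 11 -> 22 -> 40
Step 4: curr=3, set curr.next=prev(11) | reversed so far: 3 -> 11 -> 22 -> 40
Step 5: curr=8, set curr.next=prev(3) | reversed so far: 8 -> 3 -> 11 -> 22 -> 40
Step 6: curr=37, set curr.next=prev(8) | reversed so far: 37 -> 8 -> 3 -> 11 -> 22 -> 40

37 -> 8 -> 3 -> 11 -> 22 -> 40 -> None


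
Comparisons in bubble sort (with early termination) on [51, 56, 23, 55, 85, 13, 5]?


Algorithm: bubble sort (with early termination)
Input: [51, 56, 23, 55, 85, 13, 5]
Sorted: [5, 13, 23, 51, 55, 56, 85]

21


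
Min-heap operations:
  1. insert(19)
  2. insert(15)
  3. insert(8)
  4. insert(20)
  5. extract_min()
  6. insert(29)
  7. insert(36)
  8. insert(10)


insert(19) -> [19]
insert(15) -> [15, 19]
insert(8) -> [8, 19, 15]
insert(20) -> [8, 19, 15, 20]
extract_min()->8, [15, 19, 20]
insert(29) -> [15, 19, 20, 29]
insert(36) -> [15, 19, 20, 29, 36]
insert(10) -> [10, 19, 15, 29, 36, 20]

Final heap: [10, 19, 15, 29, 36, 20]


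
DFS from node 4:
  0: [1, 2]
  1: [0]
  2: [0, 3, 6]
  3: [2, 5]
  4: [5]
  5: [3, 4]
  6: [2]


Visit 4, push [5]
Visit 5, push [3]
Visit 3, push [2]
Visit 2, push [6, 0]
Visit 0, push [1]
Visit 1, push []
Visit 6, push []

DFS order: [4, 5, 3, 2, 0, 1, 6]


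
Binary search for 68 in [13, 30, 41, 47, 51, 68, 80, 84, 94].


Step 1: lo=0, hi=8, mid=4, val=51
Step 2: lo=5, hi=8, mid=6, val=80
Step 3: lo=5, hi=5, mid=5, val=68

Found at index 5


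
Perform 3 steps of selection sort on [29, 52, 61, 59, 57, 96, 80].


Initial: [29, 52, 61, 59, 57, 96, 80]
Step 1: min=29 at 0
  Swap: [29, 52, 61, 59, 57, 96, 80]
Step 2: min=52 at 1
  Swap: [29, 52, 61, 59, 57, 96, 80]
Step 3: min=57 at 4
  Swap: [29, 52, 57, 59, 61, 96, 80]

After 3 steps: [29, 52, 57, 59, 61, 96, 80]


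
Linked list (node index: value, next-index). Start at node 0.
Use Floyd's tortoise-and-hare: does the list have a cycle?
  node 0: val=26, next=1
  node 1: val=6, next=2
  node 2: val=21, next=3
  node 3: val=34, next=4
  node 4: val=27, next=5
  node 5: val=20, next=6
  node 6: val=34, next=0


Floyd's tortoise (slow, +1) and hare (fast, +2):
  init: slow=0, fast=0
  step 1: slow=1, fast=2
  step 2: slow=2, fast=4
  step 3: slow=3, fast=6
  step 4: slow=4, fast=1
  step 5: slow=5, fast=3
  step 6: slow=6, fast=5
  step 7: slow=0, fast=0
  slow == fast at node 0: cycle detected

Cycle: yes


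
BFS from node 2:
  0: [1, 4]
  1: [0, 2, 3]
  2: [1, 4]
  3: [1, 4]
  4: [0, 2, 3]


Visit 2, enqueue [1, 4]
Visit 1, enqueue [0, 3]
Visit 4, enqueue []
Visit 0, enqueue []
Visit 3, enqueue []

BFS order: [2, 1, 4, 0, 3]


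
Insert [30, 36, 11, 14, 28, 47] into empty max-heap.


Insert 30: [30]
Insert 36: [36, 30]
Insert 11: [36, 30, 11]
Insert 14: [36, 30, 11, 14]
Insert 28: [36, 30, 11, 14, 28]
Insert 47: [47, 30, 36, 14, 28, 11]

Final heap: [47, 30, 36, 14, 28, 11]


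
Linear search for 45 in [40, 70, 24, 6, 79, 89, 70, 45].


i=0: 40!=45
i=1: 70!=45
i=2: 24!=45
i=3: 6!=45
i=4: 79!=45
i=5: 89!=45
i=6: 70!=45
i=7: 45==45 found!

Found at 7, 8 comps


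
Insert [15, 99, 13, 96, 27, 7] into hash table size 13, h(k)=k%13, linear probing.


Insert 15: h=2 -> slot 2
Insert 99: h=8 -> slot 8
Insert 13: h=0 -> slot 0
Insert 96: h=5 -> slot 5
Insert 27: h=1 -> slot 1
Insert 7: h=7 -> slot 7

Table: [13, 27, 15, None, None, 96, None, 7, 99, None, None, None, None]


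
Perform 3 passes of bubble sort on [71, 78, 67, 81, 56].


Initial: [71, 78, 67, 81, 56]
Pass 1: [71, 67, 78, 56, 81] (2 swaps)
Pass 2: [67, 71, 56, 78, 81] (2 swaps)
Pass 3: [67, 56, 71, 78, 81] (1 swaps)

After 3 passes: [67, 56, 71, 78, 81]


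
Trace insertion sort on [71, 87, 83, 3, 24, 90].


Initial: [71, 87, 83, 3, 24, 90]
Insert 87: [71, 87, 83, 3, 24, 90]
Insert 83: [71, 83, 87, 3, 24, 90]
Insert 3: [3, 71, 83, 87, 24, 90]
Insert 24: [3, 24, 71, 83, 87, 90]
Insert 90: [3, 24, 71, 83, 87, 90]

Sorted: [3, 24, 71, 83, 87, 90]


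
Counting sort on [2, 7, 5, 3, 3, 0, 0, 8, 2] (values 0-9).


Input: [2, 7, 5, 3, 3, 0, 0, 8, 2]
Counts: [2, 0, 2, 2, 0, 1, 0, 1, 1, 0]

Sorted: [0, 0, 2, 2, 3, 3, 5, 7, 8]


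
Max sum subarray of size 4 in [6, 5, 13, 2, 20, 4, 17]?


[0:4]: 26
[1:5]: 40
[2:6]: 39
[3:7]: 43

Max: 43 at [3:7]


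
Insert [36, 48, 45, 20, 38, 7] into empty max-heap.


Insert 36: [36]
Insert 48: [48, 36]
Insert 45: [48, 36, 45]
Insert 20: [48, 36, 45, 20]
Insert 38: [48, 38, 45, 20, 36]
Insert 7: [48, 38, 45, 20, 36, 7]

Final heap: [48, 38, 45, 20, 36, 7]


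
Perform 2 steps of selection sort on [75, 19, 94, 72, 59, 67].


Initial: [75, 19, 94, 72, 59, 67]
Step 1: min=19 at 1
  Swap: [19, 75, 94, 72, 59, 67]
Step 2: min=59 at 4
  Swap: [19, 59, 94, 72, 75, 67]

After 2 steps: [19, 59, 94, 72, 75, 67]


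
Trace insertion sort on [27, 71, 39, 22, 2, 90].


Initial: [27, 71, 39, 22, 2, 90]
Insert 71: [27, 71, 39, 22, 2, 90]
Insert 39: [27, 39, 71, 22, 2, 90]
Insert 22: [22, 27, 39, 71, 2, 90]
Insert 2: [2, 22, 27, 39, 71, 90]
Insert 90: [2, 22, 27, 39, 71, 90]

Sorted: [2, 22, 27, 39, 71, 90]


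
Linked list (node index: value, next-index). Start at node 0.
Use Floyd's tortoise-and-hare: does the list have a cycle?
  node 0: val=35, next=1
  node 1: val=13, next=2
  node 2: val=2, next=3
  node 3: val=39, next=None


Floyd's tortoise (slow, +1) and hare (fast, +2):
  init: slow=0, fast=0
  step 1: slow=1, fast=2
  step 2: fast 2->3->None, no cycle

Cycle: no


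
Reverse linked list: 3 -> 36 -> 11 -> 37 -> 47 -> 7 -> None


Step 1: curr=3, set curr.next=prev(None) | reversed so far: 3
Step 2: curr=36, set curr.next=prev(3) | reversed so far: 36 -> 3
Step 3: curr=11, set curr.next=prev(36) | reversed so far: 11 -> 36 -> 3
Step 4: curr=37, set curr.next=prev(11) | reversed so far: 37 -> 11 -> 36 -> 3
Step 5: curr=47, set curr.next=prev(37) | reversed so far: 47 -> 37 -> 11 -> 36 -> 3
Step 6: curr=7, set curr.next=prev(47) | reversed so far: 7 -> 47 -> 37 -> 11 -> 36 -> 3

7 -> 47 -> 37 -> 11 -> 36 -> 3 -> None


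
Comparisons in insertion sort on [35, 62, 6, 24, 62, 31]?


Algorithm: insertion sort
Input: [35, 62, 6, 24, 62, 31]
Sorted: [6, 24, 31, 35, 62, 62]

11


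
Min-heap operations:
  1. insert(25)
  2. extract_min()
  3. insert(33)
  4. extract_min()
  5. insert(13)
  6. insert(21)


insert(25) -> [25]
extract_min()->25, []
insert(33) -> [33]
extract_min()->33, []
insert(13) -> [13]
insert(21) -> [13, 21]

Final heap: [13, 21]


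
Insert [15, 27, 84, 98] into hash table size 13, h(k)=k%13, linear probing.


Insert 15: h=2 -> slot 2
Insert 27: h=1 -> slot 1
Insert 84: h=6 -> slot 6
Insert 98: h=7 -> slot 7

Table: [None, 27, 15, None, None, None, 84, 98, None, None, None, None, None]


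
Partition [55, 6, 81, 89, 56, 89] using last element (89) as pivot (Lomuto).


Pivot: 89
  55 <= 89: advance i (no swap)
  6 <= 89: advance i (no swap)
  81 <= 89: advance i (no swap)
  89 <= 89: advance i (no swap)
  56 <= 89: advance i (no swap)
Place pivot at 5: [55, 6, 81, 89, 56, 89]

Partitioned: [55, 6, 81, 89, 56, 89]
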